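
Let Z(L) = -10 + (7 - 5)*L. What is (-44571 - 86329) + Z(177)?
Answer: -130556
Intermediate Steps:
Z(L) = -10 + 2*L
(-44571 - 86329) + Z(177) = (-44571 - 86329) + (-10 + 2*177) = -130900 + (-10 + 354) = -130900 + 344 = -130556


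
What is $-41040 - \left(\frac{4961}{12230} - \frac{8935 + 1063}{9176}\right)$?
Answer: $- \frac{1151383456449}{28055620} \approx -41039.0$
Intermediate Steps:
$-41040 - \left(\frac{4961}{12230} - \frac{8935 + 1063}{9176}\right) = -41040 + \left(9998 \cdot \frac{1}{9176} - \frac{4961}{12230}\right) = -41040 + \left(\frac{4999}{4588} - \frac{4961}{12230}\right) = -41040 + \frac{19188351}{28055620} = - \frac{1151383456449}{28055620}$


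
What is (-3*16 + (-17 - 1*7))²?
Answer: 5184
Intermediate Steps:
(-3*16 + (-17 - 1*7))² = (-48 + (-17 - 7))² = (-48 - 24)² = (-72)² = 5184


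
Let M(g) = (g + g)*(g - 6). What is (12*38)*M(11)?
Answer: 50160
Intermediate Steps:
M(g) = 2*g*(-6 + g) (M(g) = (2*g)*(-6 + g) = 2*g*(-6 + g))
(12*38)*M(11) = (12*38)*(2*11*(-6 + 11)) = 456*(2*11*5) = 456*110 = 50160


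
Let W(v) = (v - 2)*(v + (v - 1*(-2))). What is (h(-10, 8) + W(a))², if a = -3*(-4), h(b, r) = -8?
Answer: 63504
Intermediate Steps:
a = 12
W(v) = (-2 + v)*(2 + 2*v) (W(v) = (-2 + v)*(v + (v + 2)) = (-2 + v)*(v + (2 + v)) = (-2 + v)*(2 + 2*v))
(h(-10, 8) + W(a))² = (-8 + (-4 - 2*12 + 2*12²))² = (-8 + (-4 - 24 + 2*144))² = (-8 + (-4 - 24 + 288))² = (-8 + 260)² = 252² = 63504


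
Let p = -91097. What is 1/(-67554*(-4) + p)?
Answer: 1/179119 ≈ 5.5829e-6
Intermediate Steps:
1/(-67554*(-4) + p) = 1/(-67554*(-4) - 91097) = 1/(-22518*(-12) - 91097) = 1/(270216 - 91097) = 1/179119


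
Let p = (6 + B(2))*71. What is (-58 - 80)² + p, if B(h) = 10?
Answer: 20180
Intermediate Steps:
p = 1136 (p = (6 + 10)*71 = 16*71 = 1136)
(-58 - 80)² + p = (-58 - 80)² + 1136 = (-138)² + 1136 = 19044 + 1136 = 20180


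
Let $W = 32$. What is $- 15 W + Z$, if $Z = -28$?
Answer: $-508$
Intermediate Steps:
$- 15 W + Z = \left(-15\right) 32 - 28 = -480 - 28 = -508$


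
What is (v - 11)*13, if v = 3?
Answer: -104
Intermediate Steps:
(v - 11)*13 = (3 - 11)*13 = -8*13 = -104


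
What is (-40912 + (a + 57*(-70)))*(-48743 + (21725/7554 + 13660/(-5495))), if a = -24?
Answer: 1298533535031179/592989 ≈ 2.1898e+9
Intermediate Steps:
(-40912 + (a + 57*(-70)))*(-48743 + (21725/7554 + 13660/(-5495))) = (-40912 + (-24 + 57*(-70)))*(-48743 + (21725/7554 + 13660/(-5495))) = (-40912 + (-24 - 3990))*(-48743 + (21725*(1/7554) + 13660*(-1/5495))) = (-40912 - 4014)*(-48743 + (21725/7554 - 2732/1099)) = -44926*(-48743 + 3238247/8301846) = -44926*(-404653641331/8301846) = 1298533535031179/592989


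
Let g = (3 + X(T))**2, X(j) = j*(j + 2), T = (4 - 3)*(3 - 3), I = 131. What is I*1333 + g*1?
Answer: 174632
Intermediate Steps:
T = 0 (T = 1*0 = 0)
X(j) = j*(2 + j)
g = 9 (g = (3 + 0*(2 + 0))**2 = (3 + 0*2)**2 = (3 + 0)**2 = 3**2 = 9)
I*1333 + g*1 = 131*1333 + 9*1 = 174623 + 9 = 174632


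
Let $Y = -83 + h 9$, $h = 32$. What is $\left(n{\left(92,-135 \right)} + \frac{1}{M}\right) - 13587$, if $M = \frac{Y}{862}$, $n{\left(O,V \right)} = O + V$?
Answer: $- \frac{2793288}{205} \approx -13626.0$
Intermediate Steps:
$Y = 205$ ($Y = -83 + 32 \cdot 9 = -83 + 288 = 205$)
$M = \frac{205}{862} \approx 0.23782$
$\left(n{\left(92,-135 \right)} + \frac{1}{M}\right) - 13587 = \left(\left(92 - 135\right) + \frac{1}{\frac{205}{862}}\right) - 13587 = \left(-43 + \frac{862}{205}\right) - 13587 = - \frac{7953}{205} - 13587 = - \frac{2793288}{205}$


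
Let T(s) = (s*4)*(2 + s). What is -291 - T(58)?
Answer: -14211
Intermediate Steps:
T(s) = 4*s*(2 + s) (T(s) = (4*s)*(2 + s) = 4*s*(2 + s))
-291 - T(58) = -291 - 4*58*(2 + 58) = -291 - 4*58*60 = -291 - 1*13920 = -291 - 13920 = -14211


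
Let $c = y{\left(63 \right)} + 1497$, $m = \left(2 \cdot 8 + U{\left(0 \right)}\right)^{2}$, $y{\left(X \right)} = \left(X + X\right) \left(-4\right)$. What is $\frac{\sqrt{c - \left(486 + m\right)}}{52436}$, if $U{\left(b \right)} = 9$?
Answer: $\frac{i \sqrt{118}}{52436} \approx 0.00020716 i$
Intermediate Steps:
$y{\left(X \right)} = - 8 X$ ($y{\left(X \right)} = 2 X \left(-4\right) = - 8 X$)
$m = 625$ ($m = \left(2 \cdot 8 + 9\right)^{2} = \left(16 + 9\right)^{2} = 25^{2} = 625$)
$c = 993$ ($c = \left(-8\right) 63 + 1497 = -504 + 1497 = 993$)
$\frac{\sqrt{c - \left(486 + m\right)}}{52436} = \frac{\sqrt{993 - 1111}}{52436} = \sqrt{993 - 1111} \cdot \frac{1}{52436} = \sqrt{-118} \cdot \frac{1}{52436} = i \sqrt{118} \cdot \frac{1}{52436} = \frac{i \sqrt{118}}{52436}$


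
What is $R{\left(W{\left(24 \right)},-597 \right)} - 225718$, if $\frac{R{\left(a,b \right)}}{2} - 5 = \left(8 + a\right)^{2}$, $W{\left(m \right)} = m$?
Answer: $-223660$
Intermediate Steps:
$R{\left(a,b \right)} = 10 + 2 \left(8 + a\right)^{2}$
$R{\left(W{\left(24 \right)},-597 \right)} - 225718 = \left(10 + 2 \left(8 + 24\right)^{2}\right) - 225718 = \left(10 + 2 \cdot 32^{2}\right) - 225718 = \left(10 + 2 \cdot 1024\right) - 225718 = \left(10 + 2048\right) - 225718 = 2058 - 225718 = -223660$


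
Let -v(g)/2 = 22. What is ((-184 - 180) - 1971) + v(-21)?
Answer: -2379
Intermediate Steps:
v(g) = -44 (v(g) = -2*22 = -44)
((-184 - 180) - 1971) + v(-21) = ((-184 - 180) - 1971) - 44 = (-364 - 1971) - 44 = -2335 - 44 = -2379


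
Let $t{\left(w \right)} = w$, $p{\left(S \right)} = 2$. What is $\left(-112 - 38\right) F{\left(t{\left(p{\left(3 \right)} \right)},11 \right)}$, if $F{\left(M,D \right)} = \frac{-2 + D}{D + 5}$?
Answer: $- \frac{675}{8} \approx -84.375$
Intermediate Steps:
$F{\left(M,D \right)} = \frac{-2 + D}{5 + D}$
$\left(-112 - 38\right) F{\left(t{\left(p{\left(3 \right)} \right)},11 \right)} = \left(-112 - 38\right) \frac{-2 + 11}{5 + 11} = - 150 \cdot \frac{1}{16} \cdot 9 = \left(-150\right) \frac{9}{16} = - \frac{675}{8}$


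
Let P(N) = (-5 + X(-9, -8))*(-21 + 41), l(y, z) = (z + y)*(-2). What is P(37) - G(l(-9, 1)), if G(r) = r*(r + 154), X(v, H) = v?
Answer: -3000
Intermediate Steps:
l(y, z) = -2*y - 2*z (l(y, z) = (y + z)*(-2) = -2*y - 2*z)
G(r) = r*(154 + r)
P(N) = -280 (P(N) = (-5 - 9)*(-21 + 41) = -14*20 = -280)
P(37) - G(l(-9, 1)) = -280 - (-2*(-9) - 2*1)*(154 + (-2*(-9) - 2*1)) = -280 - (18 - 2)*(154 + (18 - 2)) = -280 - 16*(154 + 16) = -280 - 16*170 = -280 - 1*2720 = -280 - 2720 = -3000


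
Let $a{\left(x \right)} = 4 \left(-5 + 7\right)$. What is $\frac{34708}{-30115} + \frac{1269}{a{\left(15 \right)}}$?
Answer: $\frac{37938271}{240920} \approx 157.47$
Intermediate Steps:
$a{\left(x \right)} = 8$ ($a{\left(x \right)} = 4 \cdot 2 = 8$)
$\frac{34708}{-30115} + \frac{1269}{a{\left(15 \right)}} = \frac{34708}{-30115} + \frac{1269}{8} = 34708 \left(- \frac{1}{30115}\right) + 1269 \cdot \frac{1}{8} = - \frac{34708}{30115} + \frac{1269}{8} = \frac{37938271}{240920}$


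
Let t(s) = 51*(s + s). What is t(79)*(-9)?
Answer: -72522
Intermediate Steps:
t(s) = 102*s (t(s) = 51*(2*s) = 102*s)
t(79)*(-9) = (102*79)*(-9) = 8058*(-9) = -72522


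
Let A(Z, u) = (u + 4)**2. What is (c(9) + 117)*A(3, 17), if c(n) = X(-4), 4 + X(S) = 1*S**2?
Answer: 56889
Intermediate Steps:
X(S) = -4 + S**2 (X(S) = -4 + 1*S**2 = -4 + S**2)
A(Z, u) = (4 + u)**2
c(n) = 12 (c(n) = -4 + (-4)**2 = -4 + 16 = 12)
(c(9) + 117)*A(3, 17) = (12 + 117)*(4 + 17)**2 = 129*21**2 = 129*441 = 56889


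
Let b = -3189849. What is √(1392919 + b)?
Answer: I*√1796930 ≈ 1340.5*I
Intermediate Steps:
√(1392919 + b) = √(1392919 - 3189849) = √(-1796930) = I*√1796930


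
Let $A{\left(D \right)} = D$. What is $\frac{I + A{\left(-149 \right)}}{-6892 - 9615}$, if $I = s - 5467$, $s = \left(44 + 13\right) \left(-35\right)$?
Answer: $\frac{7611}{16507} \approx 0.46108$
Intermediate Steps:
$s = -1995$ ($s = 57 \left(-35\right) = -1995$)
$I = -7462$ ($I = -1995 - 5467 = -7462$)
$\frac{I + A{\left(-149 \right)}}{-6892 - 9615} = \frac{-7462 - 149}{-6892 - 9615} = - \frac{7611}{-16507} = \left(-7611\right) \left(- \frac{1}{16507}\right) = \frac{7611}{16507}$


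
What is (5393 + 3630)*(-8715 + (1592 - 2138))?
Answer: -83562003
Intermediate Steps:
(5393 + 3630)*(-8715 + (1592 - 2138)) = 9023*(-8715 - 546) = 9023*(-9261) = -83562003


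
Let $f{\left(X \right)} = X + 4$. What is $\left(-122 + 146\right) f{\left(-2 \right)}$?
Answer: $48$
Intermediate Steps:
$f{\left(X \right)} = 4 + X$
$\left(-122 + 146\right) f{\left(-2 \right)} = \left(-122 + 146\right) \left(4 - 2\right) = 24 \cdot 2 = 48$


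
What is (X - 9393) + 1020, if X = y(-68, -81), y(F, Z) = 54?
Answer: -8319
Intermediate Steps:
X = 54
(X - 9393) + 1020 = (54 - 9393) + 1020 = -9339 + 1020 = -8319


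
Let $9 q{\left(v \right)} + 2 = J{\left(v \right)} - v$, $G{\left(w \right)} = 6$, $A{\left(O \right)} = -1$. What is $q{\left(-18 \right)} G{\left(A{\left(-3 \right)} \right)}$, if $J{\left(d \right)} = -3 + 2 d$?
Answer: $- \frac{46}{3} \approx -15.333$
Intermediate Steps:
$q{\left(v \right)} = - \frac{5}{9} + \frac{v}{9}$ ($q{\left(v \right)} = - \frac{2}{9} + \frac{\left(-3 + 2 v\right) - v}{9} = - \frac{2}{9} + \frac{-3 + v}{9} = - \frac{2}{9} + \left(- \frac{1}{3} + \frac{v}{9}\right) = - \frac{5}{9} + \frac{v}{9}$)
$q{\left(-18 \right)} G{\left(A{\left(-3 \right)} \right)} = \left(- \frac{5}{9} + \frac{1}{9} \left(-18\right)\right) 6 = \left(- \frac{5}{9} - 2\right) 6 = \left(- \frac{23}{9}\right) 6 = - \frac{46}{3}$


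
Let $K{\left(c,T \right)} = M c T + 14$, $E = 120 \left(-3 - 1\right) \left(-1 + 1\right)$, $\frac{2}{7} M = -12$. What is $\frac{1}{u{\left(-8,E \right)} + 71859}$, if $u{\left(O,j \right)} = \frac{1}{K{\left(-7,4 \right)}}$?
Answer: $\frac{1190}{85512211} \approx 1.3916 \cdot 10^{-5}$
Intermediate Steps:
$M = -42$ ($M = \frac{7}{2} \left(-12\right) = -42$)
$E = 0$ ($E = 120 \left(\left(-4\right) 0\right) = 120 \cdot 0 = 0$)
$K{\left(c,T \right)} = 14 - 42 T c$ ($K{\left(c,T \right)} = - 42 c T + 14 = - 42 T c + 14 = 14 - 42 T c$)
$u{\left(O,j \right)} = \frac{1}{1190}$ ($u{\left(O,j \right)} = \frac{1}{14 - 168 \left(-7\right)} = \frac{1}{14 + 1176} = \frac{1}{1190}$)
$\frac{1}{u{\left(-8,E \right)} + 71859} = \frac{1}{\frac{1}{1190} + 71859} = \frac{1}{\frac{85512211}{1190}} = \frac{1190}{85512211}$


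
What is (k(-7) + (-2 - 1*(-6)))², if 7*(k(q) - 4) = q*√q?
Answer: (8 - I*√7)² ≈ 57.0 - 42.332*I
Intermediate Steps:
k(q) = 4 + q^(3/2)/7 (k(q) = 4 + (q*√q)/7 = 4 + q^(3/2)/7)
(k(-7) + (-2 - 1*(-6)))² = ((4 + (-7)^(3/2)/7) + (-2 - 1*(-6)))² = ((4 + (-7*I*√7)/7) + (-2 + 6))² = ((4 - I*√7) + 4)² = (8 - I*√7)²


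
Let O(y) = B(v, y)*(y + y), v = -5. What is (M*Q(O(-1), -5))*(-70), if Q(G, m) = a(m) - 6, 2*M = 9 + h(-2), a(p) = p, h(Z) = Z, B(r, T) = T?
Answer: 2695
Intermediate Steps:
O(y) = 2*y² (O(y) = y*(y + y) = y*(2*y) = 2*y²)
M = 7/2 (M = (9 - 2)/2 = (½)*7 = 7/2 ≈ 3.5000)
Q(G, m) = -6 + m (Q(G, m) = m - 6 = -6 + m)
(M*Q(O(-1), -5))*(-70) = (7*(-6 - 5)/2)*(-70) = ((7/2)*(-11))*(-70) = -77/2*(-70) = 2695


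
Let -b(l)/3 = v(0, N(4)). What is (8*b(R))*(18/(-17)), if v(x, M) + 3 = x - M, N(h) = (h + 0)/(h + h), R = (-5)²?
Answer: -1512/17 ≈ -88.941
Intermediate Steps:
R = 25
N(h) = ½ (N(h) = h/((2*h)) = h*(1/(2*h)) = ½)
v(x, M) = -3 + x - M (v(x, M) = -3 + (x - M) = -3 + x - M)
b(l) = 21/2 (b(l) = -3*(-3 + 0 - 1*½) = -3*(-3 + 0 - ½) = -3*(-7/2) = 21/2)
(8*b(R))*(18/(-17)) = (8*(21/2))*(18/(-17)) = 84*(18*(-1/17)) = 84*(-18/17) = -1512/17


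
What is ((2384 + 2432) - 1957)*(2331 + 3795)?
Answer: 17514234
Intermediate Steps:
((2384 + 2432) - 1957)*(2331 + 3795) = (4816 - 1957)*6126 = 2859*6126 = 17514234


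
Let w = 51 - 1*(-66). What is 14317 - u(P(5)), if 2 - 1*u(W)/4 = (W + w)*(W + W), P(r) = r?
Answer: 19189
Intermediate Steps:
w = 117 (w = 51 + 66 = 117)
u(W) = 8 - 8*W*(117 + W) (u(W) = 8 - 4*(W + 117)*(W + W) = 8 - 4*(117 + W)*2*W = 8 - 8*W*(117 + W))
14317 - u(P(5)) = 14317 - (8 - 936*5 - 8*5²) = 14317 - (8 - 4680 - 8*25) = 14317 - (8 - 4680 - 200) = 14317 - 1*(-4872) = 14317 + 4872 = 19189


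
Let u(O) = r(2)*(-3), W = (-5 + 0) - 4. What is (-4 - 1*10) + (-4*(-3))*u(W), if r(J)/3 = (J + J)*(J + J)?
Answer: -1742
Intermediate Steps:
W = -9 (W = -5 - 4 = -9)
r(J) = 12*J² (r(J) = 3*((J + J)*(J + J)) = 3*((2*J)*(2*J)) = 3*(4*J²) = 12*J²)
u(O) = -144 (u(O) = (12*2²)*(-3) = (12*4)*(-3) = 48*(-3) = -144)
(-4 - 1*10) + (-4*(-3))*u(W) = (-4 - 1*10) - 4*(-3)*(-144) = (-4 - 10) + 12*(-144) = -14 - 1728 = -1742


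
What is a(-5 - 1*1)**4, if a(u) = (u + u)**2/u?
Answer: 331776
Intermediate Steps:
a(u) = 4*u (a(u) = (2*u)**2/u = (4*u**2)/u = 4*u)
a(-5 - 1*1)**4 = (4*(-5 - 1*1))**4 = (4*(-5 - 1))**4 = (4*(-6))**4 = (-24)**4 = 331776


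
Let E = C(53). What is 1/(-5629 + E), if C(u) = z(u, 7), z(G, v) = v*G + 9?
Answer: -1/5249 ≈ -0.00019051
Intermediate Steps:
z(G, v) = 9 + G*v (z(G, v) = G*v + 9 = 9 + G*v)
C(u) = 9 + 7*u (C(u) = 9 + u*7 = 9 + 7*u)
E = 380 (E = 9 + 7*53 = 9 + 371 = 380)
1/(-5629 + E) = 1/(-5629 + 380) = 1/(-5249) = -1/5249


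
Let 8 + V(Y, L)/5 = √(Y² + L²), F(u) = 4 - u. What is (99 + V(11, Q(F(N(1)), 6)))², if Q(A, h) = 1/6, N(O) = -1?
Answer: 234241/36 + 295*√4357/3 ≈ 12997.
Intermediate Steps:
Q(A, h) = ⅙
V(Y, L) = -40 + 5*√(L² + Y²) (V(Y, L) = -40 + 5*√(Y² + L²) = -40 + 5*√(L² + Y²))
(99 + V(11, Q(F(N(1)), 6)))² = (99 + (-40 + 5*√((⅙)² + 11²)))² = (99 + (-40 + 5*√(1/36 + 121)))² = (99 + (-40 + 5*√(4357/36)))² = (99 + (-40 + 5*(√4357/6)))² = (99 + (-40 + 5*√4357/6))² = (59 + 5*√4357/6)²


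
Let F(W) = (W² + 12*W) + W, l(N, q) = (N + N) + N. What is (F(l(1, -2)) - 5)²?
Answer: 1849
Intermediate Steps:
l(N, q) = 3*N (l(N, q) = 2*N + N = 3*N)
F(W) = W² + 13*W
(F(l(1, -2)) - 5)² = ((3*1)*(13 + 3*1) - 5)² = (3*(13 + 3) - 5)² = (3*16 - 5)² = (48 - 5)² = 43² = 1849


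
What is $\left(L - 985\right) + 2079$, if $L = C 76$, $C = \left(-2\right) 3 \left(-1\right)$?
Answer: $1550$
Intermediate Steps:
$C = 6$ ($C = \left(-6\right) \left(-1\right) = 6$)
$L = 456$ ($L = 6 \cdot 76 = 456$)
$\left(L - 985\right) + 2079 = \left(456 - 985\right) + 2079 = -529 + 2079 = 1550$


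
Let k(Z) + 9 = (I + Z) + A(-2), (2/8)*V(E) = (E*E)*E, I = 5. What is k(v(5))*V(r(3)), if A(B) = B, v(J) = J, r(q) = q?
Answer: -108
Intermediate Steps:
V(E) = 4*E³ (V(E) = 4*((E*E)*E) = 4*(E²*E) = 4*E³)
k(Z) = -6 + Z (k(Z) = -9 + ((5 + Z) - 2) = -9 + (3 + Z) = -6 + Z)
k(v(5))*V(r(3)) = (-6 + 5)*(4*3³) = -4*27 = -1*108 = -108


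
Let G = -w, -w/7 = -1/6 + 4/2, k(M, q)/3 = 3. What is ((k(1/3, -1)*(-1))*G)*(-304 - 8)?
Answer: 36036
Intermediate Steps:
k(M, q) = 9 (k(M, q) = 3*3 = 9)
w = -77/6 (w = -7*(-1/6 + 4/2) = -7*(-1*⅙ + 4*(½)) = -7*(-⅙ + 2) = -7*11/6 = -77/6 ≈ -12.833)
G = 77/6 (G = -1*(-77/6) = 77/6 ≈ 12.833)
((k(1/3, -1)*(-1))*G)*(-304 - 8) = ((9*(-1))*(77/6))*(-304 - 8) = -9*77/6*(-312) = -231/2*(-312) = 36036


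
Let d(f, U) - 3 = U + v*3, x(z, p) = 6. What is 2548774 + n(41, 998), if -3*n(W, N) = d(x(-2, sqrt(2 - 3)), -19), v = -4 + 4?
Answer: 7646338/3 ≈ 2.5488e+6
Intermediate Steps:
v = 0
d(f, U) = 3 + U (d(f, U) = 3 + (U + 0*3) = 3 + (U + 0) = 3 + U)
n(W, N) = 16/3 (n(W, N) = -(3 - 19)/3 = -1/3*(-16) = 16/3)
2548774 + n(41, 998) = 2548774 + 16/3 = 7646338/3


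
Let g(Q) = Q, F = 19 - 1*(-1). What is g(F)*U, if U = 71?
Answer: 1420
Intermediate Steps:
F = 20 (F = 19 + 1 = 20)
g(F)*U = 20*71 = 1420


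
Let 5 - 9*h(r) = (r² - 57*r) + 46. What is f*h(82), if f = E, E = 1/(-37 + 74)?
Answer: -697/111 ≈ -6.2793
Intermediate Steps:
h(r) = -41/9 - r²/9 + 19*r/3 (h(r) = 5/9 - ((r² - 57*r) + 46)/9 = 5/9 - (46 + r² - 57*r)/9 = 5/9 + (-46/9 - r²/9 + 19*r/3) = -41/9 - r²/9 + 19*r/3)
E = 1/37 ≈ 0.027027
f = 1/37 ≈ 0.027027
f*h(82) = (-41/9 - ⅑*82² + (19/3)*82)/37 = (-41/9 - ⅑*6724 + 1558/3)/37 = (-41/9 - 6724/9 + 1558/3)/37 = (1/37)*(-697/3) = -697/111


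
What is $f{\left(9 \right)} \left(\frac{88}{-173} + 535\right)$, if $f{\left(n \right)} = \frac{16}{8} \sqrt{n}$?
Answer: $\frac{554802}{173} \approx 3206.9$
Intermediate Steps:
$f{\left(n \right)} = 2 \sqrt{n}$ ($f{\left(n \right)} = 16 \cdot \frac{1}{8} \sqrt{n} = 2 \sqrt{n}$)
$f{\left(9 \right)} \left(\frac{88}{-173} + 535\right) = 2 \sqrt{9} \left(\frac{88}{-173} + 535\right) = 2 \cdot 3 \left(88 \left(- \frac{1}{173}\right) + 535\right) = 6 \left(- \frac{88}{173} + 535\right) = 6 \cdot \frac{92467}{173} = \frac{554802}{173}$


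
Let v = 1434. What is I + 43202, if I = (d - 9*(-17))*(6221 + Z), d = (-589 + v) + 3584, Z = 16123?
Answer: 102423410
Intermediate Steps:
d = 4429 (d = (-589 + 1434) + 3584 = 845 + 3584 = 4429)
I = 102380208 (I = (4429 - 9*(-17))*(6221 + 16123) = (4429 + 153)*22344 = 4582*22344 = 102380208)
I + 43202 = 102380208 + 43202 = 102423410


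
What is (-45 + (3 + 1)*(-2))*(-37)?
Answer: 1961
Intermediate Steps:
(-45 + (3 + 1)*(-2))*(-37) = (-45 + 4*(-2))*(-37) = (-45 - 8)*(-37) = -53*(-37) = 1961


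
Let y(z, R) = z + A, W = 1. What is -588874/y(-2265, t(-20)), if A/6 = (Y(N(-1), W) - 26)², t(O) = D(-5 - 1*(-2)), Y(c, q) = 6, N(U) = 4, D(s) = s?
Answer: -588874/135 ≈ -4362.0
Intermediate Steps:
t(O) = -3 (t(O) = -5 - 1*(-2) = -5 + 2 = -3)
A = 2400 (A = 6*(6 - 26)² = 6*(-20)² = 6*400 = 2400)
y(z, R) = 2400 + z (y(z, R) = z + 2400 = 2400 + z)
-588874/y(-2265, t(-20)) = -588874/(2400 - 2265) = -588874/135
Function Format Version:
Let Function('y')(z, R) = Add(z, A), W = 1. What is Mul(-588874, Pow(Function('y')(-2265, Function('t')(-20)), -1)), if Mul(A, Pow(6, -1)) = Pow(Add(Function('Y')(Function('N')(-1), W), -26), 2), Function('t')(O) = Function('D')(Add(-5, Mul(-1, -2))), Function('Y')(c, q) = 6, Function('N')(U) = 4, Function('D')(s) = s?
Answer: Rational(-588874, 135) ≈ -4362.0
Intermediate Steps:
Function('t')(O) = -3 (Function('t')(O) = Add(-5, Mul(-1, -2)) = Add(-5, 2) = -3)
A = 2400 (A = Mul(6, Pow(Add(6, -26), 2)) = Mul(6, Pow(-20, 2)) = Mul(6, 400) = 2400)
Function('y')(z, R) = Add(2400, z) (Function('y')(z, R) = Add(z, 2400) = Add(2400, z))
Mul(-588874, Pow(Function('y')(-2265, Function('t')(-20)), -1)) = Mul(-588874, Pow(Add(2400, -2265), -1)) = Mul(-588874, Pow(135, -1)) = Mul(-588874, Rational(1, 135)) = Rational(-588874, 135)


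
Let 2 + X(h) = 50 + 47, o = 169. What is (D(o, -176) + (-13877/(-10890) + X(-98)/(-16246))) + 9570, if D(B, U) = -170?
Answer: 415815611798/44229735 ≈ 9401.3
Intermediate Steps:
X(h) = 95 (X(h) = -2 + (50 + 47) = -2 + 97 = 95)
(D(o, -176) + (-13877/(-10890) + X(-98)/(-16246))) + 9570 = (-170 + (-13877/(-10890) + 95/(-16246))) + 9570 = (-170 + (-13877*(-1/10890) + 95*(-1/16246))) + 9570 = (-170 + (13877/10890 - 95/16246)) + 9570 = (-170 + 56102798/44229735) + 9570 = -7462952152/44229735 + 9570 = 415815611798/44229735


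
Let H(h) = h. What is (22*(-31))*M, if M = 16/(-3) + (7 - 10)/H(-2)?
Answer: 7843/3 ≈ 2614.3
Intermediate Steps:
M = -23/6 (M = 16/(-3) + (7 - 10)/(-2) = 16*(-⅓) - 3*(-½) = -16/3 + 3/2 = -23/6 ≈ -3.8333)
(22*(-31))*M = (22*(-31))*(-23/6) = -682*(-23/6) = 7843/3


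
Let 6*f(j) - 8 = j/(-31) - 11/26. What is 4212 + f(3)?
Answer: 20375261/4836 ≈ 4213.3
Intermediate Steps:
f(j) = 197/156 - j/186 (f(j) = 4/3 + (j/(-31) - 11/26)/6 = 4/3 + (j*(-1/31) - 11*1/26)/6 = 4/3 + (-j/31 - 11/26)/6 = 4/3 + (-11/26 - j/31)/6 = 4/3 + (-11/156 - j/186) = 197/156 - j/186)
4212 + f(3) = 4212 + (197/156 - 1/186*3) = 4212 + (197/156 - 1/62) = 4212 + 6029/4836 = 20375261/4836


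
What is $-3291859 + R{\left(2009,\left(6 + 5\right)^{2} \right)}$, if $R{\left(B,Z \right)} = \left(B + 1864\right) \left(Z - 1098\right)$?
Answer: $-7075780$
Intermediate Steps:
$R{\left(B,Z \right)} = \left(-1098 + Z\right) \left(1864 + B\right)$ ($R{\left(B,Z \right)} = \left(1864 + B\right) \left(-1098 + Z\right) = \left(-1098 + Z\right) \left(1864 + B\right)$)
$-3291859 + R{\left(2009,\left(6 + 5\right)^{2} \right)} = -3291859 + \left(-2046672 - 2205882 + 1864 \left(6 + 5\right)^{2} + 2009 \left(6 + 5\right)^{2}\right) = -3291859 + \left(-2046672 - 2205882 + 1864 \cdot 11^{2} + 2009 \cdot 11^{2}\right) = -3291859 + \left(-2046672 - 2205882 + 1864 \cdot 121 + 2009 \cdot 121\right) = -3291859 + \left(-2046672 - 2205882 + 225544 + 243089\right) = -3291859 - 3783921 = -7075780$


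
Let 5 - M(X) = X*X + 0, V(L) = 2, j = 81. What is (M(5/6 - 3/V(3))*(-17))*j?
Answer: -6273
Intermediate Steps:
M(X) = 5 - X² (M(X) = 5 - (X*X + 0) = 5 - (X² + 0) = 5 - X²)
(M(5/6 - 3/V(3))*(-17))*j = ((5 - (5/6 - 3/2)²)*(-17))*81 = ((5 - (5*(⅙) - 3*½)²)*(-17))*81 = ((5 - (⅚ - 3/2)²)*(-17))*81 = ((5 - (-⅔)²)*(-17))*81 = ((5 - 1*4/9)*(-17))*81 = ((5 - 4/9)*(-17))*81 = ((41/9)*(-17))*81 = -697/9*81 = -6273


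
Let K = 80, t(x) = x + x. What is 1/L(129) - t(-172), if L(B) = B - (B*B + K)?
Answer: 5707647/16592 ≈ 344.00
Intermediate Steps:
t(x) = 2*x
L(B) = -80 + B - B² (L(B) = B - (B*B + 80) = B - (B² + 80) = B - (80 + B²) = B + (-80 - B²) = -80 + B - B²)
1/L(129) - t(-172) = 1/(-80 + 129 - 1*129²) - 2*(-172) = 1/(-80 + 129 - 1*16641) - 1*(-344) = 1/(-80 + 129 - 16641) + 344 = 1/(-16592) + 344 = -1/16592 + 344 = 5707647/16592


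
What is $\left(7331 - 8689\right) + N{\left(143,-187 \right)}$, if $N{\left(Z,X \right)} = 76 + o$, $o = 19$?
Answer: $-1263$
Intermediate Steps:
$N{\left(Z,X \right)} = 95$ ($N{\left(Z,X \right)} = 76 + 19 = 95$)
$\left(7331 - 8689\right) + N{\left(143,-187 \right)} = \left(7331 - 8689\right) + 95 = -1358 + 95 = -1263$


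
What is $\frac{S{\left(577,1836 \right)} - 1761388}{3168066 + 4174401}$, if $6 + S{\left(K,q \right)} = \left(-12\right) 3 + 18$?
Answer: $- \frac{1761412}{7342467} \approx -0.23989$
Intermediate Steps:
$S{\left(K,q \right)} = -24$ ($S{\left(K,q \right)} = -6 + \left(\left(-12\right) 3 + 18\right) = -6 + \left(-36 + 18\right) = -6 - 18 = -24$)
$\frac{S{\left(577,1836 \right)} - 1761388}{3168066 + 4174401} = \frac{-24 - 1761388}{3168066 + 4174401} = - \frac{1761412}{7342467}$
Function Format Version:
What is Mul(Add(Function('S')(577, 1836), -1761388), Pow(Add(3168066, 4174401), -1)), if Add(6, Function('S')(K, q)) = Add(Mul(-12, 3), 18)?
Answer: Rational(-1761412, 7342467) ≈ -0.23989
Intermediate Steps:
Function('S')(K, q) = -24 (Function('S')(K, q) = Add(-6, Add(Mul(-12, 3), 18)) = Add(-6, Add(-36, 18)) = Add(-6, -18) = -24)
Mul(Add(Function('S')(577, 1836), -1761388), Pow(Add(3168066, 4174401), -1)) = Mul(Add(-24, -1761388), Pow(Add(3168066, 4174401), -1)) = Mul(-1761412, Pow(7342467, -1)) = Mul(-1761412, Rational(1, 7342467)) = Rational(-1761412, 7342467)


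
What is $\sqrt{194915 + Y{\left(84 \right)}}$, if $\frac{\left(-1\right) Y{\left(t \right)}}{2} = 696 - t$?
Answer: $\sqrt{193691} \approx 440.1$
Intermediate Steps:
$Y{\left(t \right)} = -1392 + 2 t$ ($Y{\left(t \right)} = - 2 \left(696 - t\right) = -1392 + 2 t$)
$\sqrt{194915 + Y{\left(84 \right)}} = \sqrt{194915 + \left(-1392 + 2 \cdot 84\right)} = \sqrt{194915 + \left(-1392 + 168\right)} = \sqrt{194915 - 1224} = \sqrt{193691}$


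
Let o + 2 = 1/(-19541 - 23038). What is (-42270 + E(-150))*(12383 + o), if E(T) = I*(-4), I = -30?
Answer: -7406746901900/14193 ≈ -5.2186e+8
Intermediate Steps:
o = -85159/42579 (o = -2 + 1/(-19541 - 23038) = -2 + 1/(-42579) = -2 - 1/42579 = -85159/42579 ≈ -2.0000)
E(T) = 120 (E(T) = -30*(-4) = 120)
(-42270 + E(-150))*(12383 + o) = (-42270 + 120)*(12383 - 85159/42579) = -42150*527170598/42579 = -7406746901900/14193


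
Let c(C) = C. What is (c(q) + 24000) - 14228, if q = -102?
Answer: 9670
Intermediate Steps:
(c(q) + 24000) - 14228 = (-102 + 24000) - 14228 = 23898 - 14228 = 9670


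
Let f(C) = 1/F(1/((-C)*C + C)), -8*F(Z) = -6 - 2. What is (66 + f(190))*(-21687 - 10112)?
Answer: -2130533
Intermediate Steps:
F(Z) = 1 (F(Z) = -(-6 - 2)/8 = -⅛*(-8) = 1)
f(C) = 1 (f(C) = 1/1 = 1)
(66 + f(190))*(-21687 - 10112) = (66 + 1)*(-21687 - 10112) = 67*(-31799) = -2130533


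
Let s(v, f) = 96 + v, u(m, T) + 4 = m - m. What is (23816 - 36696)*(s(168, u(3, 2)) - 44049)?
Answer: 563950800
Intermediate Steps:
u(m, T) = -4 (u(m, T) = -4 + (m - m) = -4 + 0 = -4)
(23816 - 36696)*(s(168, u(3, 2)) - 44049) = (23816 - 36696)*((96 + 168) - 44049) = -12880*(264 - 44049) = -12880*(-43785) = 563950800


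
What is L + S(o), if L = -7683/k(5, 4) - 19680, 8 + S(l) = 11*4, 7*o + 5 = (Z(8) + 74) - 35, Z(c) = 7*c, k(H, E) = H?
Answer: -105903/5 ≈ -21181.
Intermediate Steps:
o = 90/7 (o = -5/7 + ((7*8 + 74) - 35)/7 = -5/7 + ((56 + 74) - 35)/7 = -5/7 + (130 - 35)/7 = -5/7 + (⅐)*95 = -5/7 + 95/7 = 90/7 ≈ 12.857)
S(l) = 36 (S(l) = -8 + 11*4 = -8 + 44 = 36)
L = -106083/5 (L = -7683/5 - 19680 = -106083/5 ≈ -21217.)
L + S(o) = -106083/5 + 36 = -105903/5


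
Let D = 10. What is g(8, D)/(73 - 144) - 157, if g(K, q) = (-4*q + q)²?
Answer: -12047/71 ≈ -169.68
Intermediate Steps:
g(K, q) = 9*q² (g(K, q) = (-3*q)² = 9*q²)
g(8, D)/(73 - 144) - 157 = (9*10²)/(73 - 144) - 157 = (9*100)/(-71) - 157 = -1/71*900 - 157 = -900/71 - 157 = -12047/71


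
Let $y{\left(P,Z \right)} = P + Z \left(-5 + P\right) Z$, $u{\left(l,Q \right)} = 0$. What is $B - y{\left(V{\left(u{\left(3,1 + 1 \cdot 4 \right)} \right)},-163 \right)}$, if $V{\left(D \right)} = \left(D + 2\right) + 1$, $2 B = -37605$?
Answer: $\frac{68665}{2} \approx 34333.0$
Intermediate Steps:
$B = - \frac{37605}{2}$ ($B = \frac{1}{2} \left(-37605\right) = - \frac{37605}{2} \approx -18803.0$)
$V{\left(D \right)} = 3 + D$ ($V{\left(D \right)} = \left(2 + D\right) + 1 = 3 + D$)
$y{\left(P,Z \right)} = P + Z^{2} \left(-5 + P\right)$ ($y{\left(P,Z \right)} = P + Z Z \left(-5 + P\right) = P + Z^{2} \left(-5 + P\right)$)
$B - y{\left(V{\left(u{\left(3,1 + 1 \cdot 4 \right)} \right)},-163 \right)} = - \frac{37605}{2} - \left(\left(3 + 0\right) - 5 \left(-163\right)^{2} + \left(3 + 0\right) \left(-163\right)^{2}\right) = - \frac{37605}{2} - \left(3 - 132845 + 3 \cdot 26569\right) = - \frac{37605}{2} - \left(3 - 132845 + 79707\right) = - \frac{37605}{2} - -53135 = - \frac{37605}{2} + 53135 = \frac{68665}{2}$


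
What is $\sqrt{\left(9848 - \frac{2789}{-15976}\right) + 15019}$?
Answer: $\frac{\sqrt{1586728256114}}{7988} \approx 157.69$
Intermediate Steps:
$\sqrt{\left(9848 - \frac{2789}{-15976}\right) + 15019} = \sqrt{\left(9848 - - \frac{2789}{15976}\right) + 15019} = \sqrt{\left(9848 + \frac{2789}{15976}\right) + 15019} = \sqrt{\frac{157334437}{15976} + 15019} = \sqrt{\frac{397277981}{15976}} = \frac{\sqrt{1586728256114}}{7988}$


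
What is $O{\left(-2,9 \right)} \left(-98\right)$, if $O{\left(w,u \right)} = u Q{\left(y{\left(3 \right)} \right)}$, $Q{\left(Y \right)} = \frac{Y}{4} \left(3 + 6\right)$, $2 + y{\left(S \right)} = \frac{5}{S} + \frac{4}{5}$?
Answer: $- \frac{9261}{10} \approx -926.1$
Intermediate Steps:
$y{\left(S \right)} = - \frac{6}{5} + \frac{5}{S}$ ($y{\left(S \right)} = -2 + \left(\frac{5}{S} + \frac{4}{5}\right) = -2 + \left(\frac{4}{5} + \frac{5}{S}\right) = - \frac{6}{5} + \frac{5}{S}$)
$Q{\left(Y \right)} = \frac{9 Y}{4}$ ($Q{\left(Y \right)} = Y \frac{1}{4} \cdot 9 = \frac{Y}{4} \cdot 9 = \frac{9 Y}{4}$)
$O{\left(w,u \right)} = \frac{21 u}{20}$ ($O{\left(w,u \right)} = u \frac{9 \left(- \frac{6}{5} + \frac{5}{3}\right)}{4} = u \frac{9}{4} \cdot \frac{7}{15} = u \frac{21}{20} = \frac{21 u}{20}$)
$O{\left(-2,9 \right)} \left(-98\right) = \frac{21}{20} \cdot 9 \left(-98\right) = \frac{189}{20} \left(-98\right) = - \frac{9261}{10}$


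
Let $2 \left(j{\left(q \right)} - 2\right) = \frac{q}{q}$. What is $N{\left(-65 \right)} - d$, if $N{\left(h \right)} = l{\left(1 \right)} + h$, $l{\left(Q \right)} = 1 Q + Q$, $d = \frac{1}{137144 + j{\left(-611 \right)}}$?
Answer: $- \frac{17280461}{274293} \approx -63.0$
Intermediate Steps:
$j{\left(q \right)} = \frac{5}{2}$ ($j{\left(q \right)} = 2 + \frac{q \frac{1}{q}}{2} = 2 + \frac{1}{2} \cdot 1 = 2 + \frac{1}{2} = \frac{5}{2}$)
$d = \frac{2}{274293}$ ($d = \frac{1}{137144 + \frac{5}{2}} = \frac{1}{\frac{274293}{2}} = \frac{2}{274293} \approx 7.2915 \cdot 10^{-6}$)
$l{\left(Q \right)} = 2 Q$ ($l{\left(Q \right)} = Q + Q = 2 Q$)
$N{\left(h \right)} = 2 + h$ ($N{\left(h \right)} = 2 \cdot 1 + h = 2 + h$)
$N{\left(-65 \right)} - d = \left(2 - 65\right) - \frac{2}{274293} = -63 - \frac{2}{274293} = - \frac{17280461}{274293}$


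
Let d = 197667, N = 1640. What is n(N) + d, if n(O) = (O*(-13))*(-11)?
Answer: 432187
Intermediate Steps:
n(O) = 143*O (n(O) = -13*O*(-11) = 143*O)
n(N) + d = 143*1640 + 197667 = 234520 + 197667 = 432187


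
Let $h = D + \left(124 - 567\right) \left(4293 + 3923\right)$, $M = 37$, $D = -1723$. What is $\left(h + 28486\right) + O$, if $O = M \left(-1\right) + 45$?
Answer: $-3612917$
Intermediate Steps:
$h = -3641411$ ($h = -1723 + \left(124 - 567\right) \left(4293 + 3923\right) = -1723 - 3639688 = -3641411$)
$O = 8$ ($O = 37 \left(-1\right) + 45 = -37 + 45 = 8$)
$\left(h + 28486\right) + O = \left(-3641411 + 28486\right) + 8 = -3612925 + 8 = -3612917$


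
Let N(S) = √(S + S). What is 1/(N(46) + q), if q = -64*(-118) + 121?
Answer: 7673/58874837 - 2*√23/58874837 ≈ 0.00013016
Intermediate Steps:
N(S) = √2*√S (N(S) = √(2*S) = √2*√S)
q = 7673 (q = 7552 + 121 = 7673)
1/(N(46) + q) = 1/(√2*√46 + 7673) = 1/(2*√23 + 7673) = 1/(7673 + 2*√23)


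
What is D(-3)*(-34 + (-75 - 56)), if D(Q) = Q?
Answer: 495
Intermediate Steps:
D(-3)*(-34 + (-75 - 56)) = -3*(-34 + (-75 - 56)) = -3*(-34 - 131) = -3*(-165) = 495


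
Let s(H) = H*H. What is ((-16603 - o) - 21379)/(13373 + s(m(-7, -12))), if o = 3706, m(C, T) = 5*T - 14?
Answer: -13896/6283 ≈ -2.2117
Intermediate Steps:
m(C, T) = -14 + 5*T
s(H) = H**2
((-16603 - o) - 21379)/(13373 + s(m(-7, -12))) = ((-16603 - 1*3706) - 21379)/(13373 + (-14 + 5*(-12))**2) = ((-16603 - 3706) - 21379)/(13373 + (-14 - 60)**2) = (-20309 - 21379)/(13373 + (-74)**2) = -41688/(13373 + 5476) = -41688/18849 = -41688*1/18849 = -13896/6283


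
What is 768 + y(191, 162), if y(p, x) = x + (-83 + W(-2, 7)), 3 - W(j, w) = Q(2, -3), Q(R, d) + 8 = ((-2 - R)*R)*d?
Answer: 834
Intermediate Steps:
Q(R, d) = -8 + R*d*(-2 - R) (Q(R, d) = -8 + ((-2 - R)*R)*d = -8 + (R*(-2 - R))*d = -8 + R*d*(-2 - R))
W(j, w) = -13 (W(j, w) = 3 - (-8 - 1*(-3)*2² - 2*2*(-3)) = 3 - (-8 - 1*(-3)*4 + 12) = 3 - (-8 + 12 + 12) = 3 - 1*16 = 3 - 16 = -13)
y(p, x) = -96 + x (y(p, x) = x + (-83 - 13) = x - 96 = -96 + x)
768 + y(191, 162) = 768 + (-96 + 162) = 768 + 66 = 834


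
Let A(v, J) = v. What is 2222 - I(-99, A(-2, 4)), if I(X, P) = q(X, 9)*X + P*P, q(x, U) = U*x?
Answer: -85991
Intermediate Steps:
I(X, P) = P² + 9*X² (I(X, P) = (9*X)*X + P*P = 9*X² + P² = P² + 9*X²)
2222 - I(-99, A(-2, 4)) = 2222 - ((-2)² + 9*(-99)²) = 2222 - (4 + 9*9801) = 2222 - (4 + 88209) = 2222 - 1*88213 = 2222 - 88213 = -85991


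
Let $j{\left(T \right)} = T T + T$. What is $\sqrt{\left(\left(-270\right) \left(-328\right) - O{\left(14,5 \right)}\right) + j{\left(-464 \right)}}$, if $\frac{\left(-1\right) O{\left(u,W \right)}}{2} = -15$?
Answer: $\sqrt{303362} \approx 550.78$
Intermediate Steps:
$O{\left(u,W \right)} = 30$ ($O{\left(u,W \right)} = \left(-2\right) \left(-15\right) = 30$)
$j{\left(T \right)} = T + T^{2}$ ($j{\left(T \right)} = T^{2} + T = T + T^{2}$)
$\sqrt{\left(\left(-270\right) \left(-328\right) - O{\left(14,5 \right)}\right) + j{\left(-464 \right)}} = \sqrt{\left(\left(-270\right) \left(-328\right) - 30\right) - 464 \left(1 - 464\right)} = \sqrt{\left(88560 - 30\right) - -214832} = \sqrt{88530 + 214832} = \sqrt{303362}$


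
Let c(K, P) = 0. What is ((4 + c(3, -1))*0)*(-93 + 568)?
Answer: 0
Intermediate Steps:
((4 + c(3, -1))*0)*(-93 + 568) = ((4 + 0)*0)*(-93 + 568) = (4*0)*475 = 0*475 = 0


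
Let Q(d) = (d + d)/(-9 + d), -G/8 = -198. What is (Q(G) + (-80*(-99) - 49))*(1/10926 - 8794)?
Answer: -44127094096937/637350 ≈ -6.9235e+7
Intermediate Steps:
G = 1584 (G = -8*(-198) = 1584)
Q(d) = 2*d/(-9 + d) (Q(d) = (2*d)/(-9 + d) = 2*d/(-9 + d))
(Q(G) + (-80*(-99) - 49))*(1/10926 - 8794) = (2*1584/(-9 + 1584) + (-80*(-99) - 49))*(1/10926 - 8794) = (2*1584/1575 + (7920 - 49))*(1/10926 - 8794) = (2*1584*(1/1575) + 7871)*(-96083243/10926) = (352/175 + 7871)*(-96083243/10926) = (1377777/175)*(-96083243/10926) = -44127094096937/637350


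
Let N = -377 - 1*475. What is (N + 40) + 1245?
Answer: 433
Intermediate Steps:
N = -852 (N = -377 - 475 = -852)
(N + 40) + 1245 = (-852 + 40) + 1245 = -812 + 1245 = 433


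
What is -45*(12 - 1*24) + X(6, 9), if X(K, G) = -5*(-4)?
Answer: 560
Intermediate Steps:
X(K, G) = 20
-45*(12 - 1*24) + X(6, 9) = -45*(12 - 1*24) + 20 = -45*(12 - 24) + 20 = -45*(-12) + 20 = 540 + 20 = 560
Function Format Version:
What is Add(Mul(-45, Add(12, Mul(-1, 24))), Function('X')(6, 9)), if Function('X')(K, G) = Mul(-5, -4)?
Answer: 560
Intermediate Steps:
Function('X')(K, G) = 20
Add(Mul(-45, Add(12, Mul(-1, 24))), Function('X')(6, 9)) = Add(Mul(-45, Add(12, Mul(-1, 24))), 20) = Add(Mul(-45, Add(12, -24)), 20) = Add(Mul(-45, -12), 20) = Add(540, 20) = 560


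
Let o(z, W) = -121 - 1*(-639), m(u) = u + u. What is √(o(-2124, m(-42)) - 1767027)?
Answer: I*√1766509 ≈ 1329.1*I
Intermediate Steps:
m(u) = 2*u
o(z, W) = 518 (o(z, W) = -121 + 639 = 518)
√(o(-2124, m(-42)) - 1767027) = √(518 - 1767027) = √(-1766509) = I*√1766509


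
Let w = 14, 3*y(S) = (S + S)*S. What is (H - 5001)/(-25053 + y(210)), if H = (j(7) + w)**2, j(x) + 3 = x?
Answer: -1559/1449 ≈ -1.0759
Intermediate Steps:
y(S) = 2*S**2/3 (y(S) = ((S + S)*S)/3 = ((2*S)*S)/3 = (2*S**2)/3 = 2*S**2/3)
j(x) = -3 + x
H = 324 (H = ((-3 + 7) + 14)**2 = (4 + 14)**2 = 18**2 = 324)
(H - 5001)/(-25053 + y(210)) = (324 - 5001)/(-25053 + (2/3)*210**2) = -4677/(-25053 + (2/3)*44100) = -4677/(-25053 + 29400) = -4677/4347 = -4677*1/4347 = -1559/1449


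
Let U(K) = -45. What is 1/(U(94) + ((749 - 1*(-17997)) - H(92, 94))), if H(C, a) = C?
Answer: 1/18609 ≈ 5.3737e-5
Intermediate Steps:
1/(U(94) + ((749 - 1*(-17997)) - H(92, 94))) = 1/(-45 + ((749 - 1*(-17997)) - 1*92)) = 1/(-45 + ((749 + 17997) - 92)) = 1/(-45 + (18746 - 92)) = 1/(-45 + 18654) = 1/18609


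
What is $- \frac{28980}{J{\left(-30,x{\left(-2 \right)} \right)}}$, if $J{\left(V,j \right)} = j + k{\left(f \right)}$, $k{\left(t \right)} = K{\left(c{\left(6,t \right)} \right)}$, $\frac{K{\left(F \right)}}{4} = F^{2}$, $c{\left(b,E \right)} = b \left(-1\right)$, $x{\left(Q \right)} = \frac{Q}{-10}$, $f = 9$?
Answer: $- \frac{20700}{103} \approx -200.97$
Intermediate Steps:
$x{\left(Q \right)} = - \frac{Q}{10}$ ($x{\left(Q \right)} = Q \left(- \frac{1}{10}\right) = - \frac{Q}{10}$)
$c{\left(b,E \right)} = - b$
$K{\left(F \right)} = 4 F^{2}$
$k{\left(t \right)} = 144$ ($k{\left(t \right)} = 4 \left(\left(-1\right) 6\right)^{2} = 4 \left(-6\right)^{2} = 4 \cdot 36 = 144$)
$J{\left(V,j \right)} = 144 + j$ ($J{\left(V,j \right)} = j + 144 = 144 + j$)
$- \frac{28980}{J{\left(-30,x{\left(-2 \right)} \right)}} = - \frac{28980}{144 - - \frac{1}{5}} = - \frac{28980}{144 + \frac{1}{5}} = - \frac{28980}{\frac{721}{5}} = \left(-28980\right) \frac{5}{721} = - \frac{20700}{103}$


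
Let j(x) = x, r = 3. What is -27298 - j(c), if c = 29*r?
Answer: -27385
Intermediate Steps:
c = 87 (c = 29*3 = 87)
-27298 - j(c) = -27298 - 1*87 = -27298 - 87 = -27385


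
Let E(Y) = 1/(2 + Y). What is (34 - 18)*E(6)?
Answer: 2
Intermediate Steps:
(34 - 18)*E(6) = (34 - 18)/(2 + 6) = 16/8 = 16*(⅛) = 2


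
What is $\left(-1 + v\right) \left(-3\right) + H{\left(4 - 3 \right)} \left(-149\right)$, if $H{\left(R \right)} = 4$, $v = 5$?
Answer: $-608$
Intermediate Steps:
$\left(-1 + v\right) \left(-3\right) + H{\left(4 - 3 \right)} \left(-149\right) = \left(-1 + 5\right) \left(-3\right) + 4 \left(-149\right) = 4 \left(-3\right) - 596 = -12 - 596 = -608$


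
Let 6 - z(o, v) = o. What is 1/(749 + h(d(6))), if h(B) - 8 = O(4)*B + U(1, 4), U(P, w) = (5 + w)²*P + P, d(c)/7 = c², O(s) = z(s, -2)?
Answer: 1/1343 ≈ 0.00074460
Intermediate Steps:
z(o, v) = 6 - o
O(s) = 6 - s
d(c) = 7*c²
U(P, w) = P + P*(5 + w)² (U(P, w) = P*(5 + w)² + P = P + P*(5 + w)²)
h(B) = 90 + 2*B (h(B) = 8 + ((6 - 1*4)*B + 1*(1 + (5 + 4)²)) = 8 + ((6 - 4)*B + 1*(1 + 9²)) = 8 + (2*B + 1*(1 + 81)) = 8 + (2*B + 1*82) = 8 + (2*B + 82) = 8 + (82 + 2*B) = 90 + 2*B)
1/(749 + h(d(6))) = 1/(749 + (90 + 2*(7*6²))) = 1/(749 + (90 + 2*(7*36))) = 1/(749 + (90 + 2*252)) = 1/(749 + (90 + 504)) = 1/(749 + 594) = 1/1343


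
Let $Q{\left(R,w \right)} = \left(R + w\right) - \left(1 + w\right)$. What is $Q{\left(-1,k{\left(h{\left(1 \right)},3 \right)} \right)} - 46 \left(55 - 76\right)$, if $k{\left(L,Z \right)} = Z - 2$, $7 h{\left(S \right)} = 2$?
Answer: $964$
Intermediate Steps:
$h{\left(S \right)} = \frac{2}{7}$ ($h{\left(S \right)} = \frac{1}{7} \cdot 2 = \frac{2}{7}$)
$k{\left(L,Z \right)} = -2 + Z$
$Q{\left(R,w \right)} = -1 + R$
$Q{\left(-1,k{\left(h{\left(1 \right)},3 \right)} \right)} - 46 \left(55 - 76\right) = \left(-1 - 1\right) - 46 \left(55 - 76\right) = -2 - 46 \left(55 - 76\right) = -2 - -966 = -2 + 966 = 964$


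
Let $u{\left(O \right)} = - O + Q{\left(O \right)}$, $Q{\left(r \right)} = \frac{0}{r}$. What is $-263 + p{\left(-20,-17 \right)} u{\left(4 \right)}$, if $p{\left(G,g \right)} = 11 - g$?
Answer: $-375$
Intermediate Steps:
$Q{\left(r \right)} = 0$
$u{\left(O \right)} = - O$ ($u{\left(O \right)} = - O + 0 = - O$)
$-263 + p{\left(-20,-17 \right)} u{\left(4 \right)} = -263 + \left(11 - -17\right) \left(\left(-1\right) 4\right) = -263 + \left(11 + 17\right) \left(-4\right) = -263 + 28 \left(-4\right) = -263 - 112 = -375$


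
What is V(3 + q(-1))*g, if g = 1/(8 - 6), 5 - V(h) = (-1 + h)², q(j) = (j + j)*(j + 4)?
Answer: -11/2 ≈ -5.5000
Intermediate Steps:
q(j) = 2*j*(4 + j) (q(j) = (2*j)*(4 + j) = 2*j*(4 + j))
V(h) = 5 - (-1 + h)²
g = ½ (g = 1/2 = ½ ≈ 0.50000)
V(3 + q(-1))*g = (5 - (-1 + (3 + 2*(-1)*(4 - 1)))²)*(½) = (5 - (-1 + (3 + 2*(-1)*3))²)*(½) = (5 - (-1 + (3 - 6))²)*(½) = (5 - (-1 - 3)²)*(½) = (5 - 1*(-4)²)*(½) = (5 - 1*16)*(½) = (5 - 16)*(½) = -11*½ = -11/2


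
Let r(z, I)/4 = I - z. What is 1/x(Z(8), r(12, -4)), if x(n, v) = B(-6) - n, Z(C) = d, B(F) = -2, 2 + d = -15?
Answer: 1/15 ≈ 0.066667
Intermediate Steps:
d = -17 (d = -2 - 15 = -17)
r(z, I) = -4*z + 4*I (r(z, I) = 4*(I - z) = -4*z + 4*I)
Z(C) = -17
x(n, v) = -2 - n
1/x(Z(8), r(12, -4)) = 1/(-2 - 1*(-17)) = 1/(-2 + 17) = 1/15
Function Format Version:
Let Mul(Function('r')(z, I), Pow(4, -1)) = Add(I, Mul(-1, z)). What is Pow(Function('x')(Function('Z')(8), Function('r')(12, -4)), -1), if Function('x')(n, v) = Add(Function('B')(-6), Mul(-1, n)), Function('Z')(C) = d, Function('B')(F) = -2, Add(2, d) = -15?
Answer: Rational(1, 15) ≈ 0.066667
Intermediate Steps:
d = -17 (d = Add(-2, -15) = -17)
Function('r')(z, I) = Add(Mul(-4, z), Mul(4, I)) (Function('r')(z, I) = Mul(4, Add(I, Mul(-1, z))) = Add(Mul(-4, z), Mul(4, I)))
Function('Z')(C) = -17
Function('x')(n, v) = Add(-2, Mul(-1, n))
Pow(Function('x')(Function('Z')(8), Function('r')(12, -4)), -1) = Pow(Add(-2, Mul(-1, -17)), -1) = Pow(Add(-2, 17), -1) = Pow(15, -1) = Rational(1, 15)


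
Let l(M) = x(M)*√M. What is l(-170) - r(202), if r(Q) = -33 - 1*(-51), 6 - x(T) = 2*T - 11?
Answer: -18 + 357*I*√170 ≈ -18.0 + 4654.7*I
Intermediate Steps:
x(T) = 17 - 2*T (x(T) = 6 - (2*T - 11) = 6 - (-11 + 2*T) = 6 + (11 - 2*T) = 17 - 2*T)
l(M) = √M*(17 - 2*M) (l(M) = (17 - 2*M)*√M = √M*(17 - 2*M))
r(Q) = 18 (r(Q) = -33 + 51 = 18)
l(-170) - r(202) = √(-170)*(17 - 2*(-170)) - 1*18 = (I*√170)*(17 + 340) - 18 = (I*√170)*357 - 18 = 357*I*√170 - 18 = -18 + 357*I*√170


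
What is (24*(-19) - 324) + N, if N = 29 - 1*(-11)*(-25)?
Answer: -1026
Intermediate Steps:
N = -246 (N = 29 + 11*(-25) = 29 - 275 = -246)
(24*(-19) - 324) + N = (24*(-19) - 324) - 246 = (-456 - 324) - 246 = -780 - 246 = -1026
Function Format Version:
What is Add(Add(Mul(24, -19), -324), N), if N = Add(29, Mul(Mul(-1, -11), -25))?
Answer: -1026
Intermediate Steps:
N = -246 (N = Add(29, Mul(11, -25)) = Add(29, -275) = -246)
Add(Add(Mul(24, -19), -324), N) = Add(Add(Mul(24, -19), -324), -246) = Add(Add(-456, -324), -246) = Add(-780, -246) = -1026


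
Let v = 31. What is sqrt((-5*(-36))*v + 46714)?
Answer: sqrt(52294) ≈ 228.68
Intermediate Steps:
sqrt((-5*(-36))*v + 46714) = sqrt(-5*(-36)*31 + 46714) = sqrt(180*31 + 46714) = sqrt(5580 + 46714) = sqrt(52294)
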